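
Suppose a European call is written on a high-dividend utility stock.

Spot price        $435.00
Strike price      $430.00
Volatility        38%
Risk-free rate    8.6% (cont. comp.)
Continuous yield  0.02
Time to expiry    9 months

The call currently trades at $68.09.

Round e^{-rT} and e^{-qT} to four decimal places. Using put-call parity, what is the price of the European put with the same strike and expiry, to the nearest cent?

$42.70

exp(−qT) = exp(−0.02·0.75) = 0.9851;  exp(−rT) = exp(−0.086·0.75) = 0.9375
Put-call parity: C − P = S·e^(−qT) − K·e^(−rT) = 435·0.9851 − 430·0.9375 = 428.5185 − 403.1250 = 25.3935
P = C − (C − P) = 68.09 − (25.3935) = 42.6965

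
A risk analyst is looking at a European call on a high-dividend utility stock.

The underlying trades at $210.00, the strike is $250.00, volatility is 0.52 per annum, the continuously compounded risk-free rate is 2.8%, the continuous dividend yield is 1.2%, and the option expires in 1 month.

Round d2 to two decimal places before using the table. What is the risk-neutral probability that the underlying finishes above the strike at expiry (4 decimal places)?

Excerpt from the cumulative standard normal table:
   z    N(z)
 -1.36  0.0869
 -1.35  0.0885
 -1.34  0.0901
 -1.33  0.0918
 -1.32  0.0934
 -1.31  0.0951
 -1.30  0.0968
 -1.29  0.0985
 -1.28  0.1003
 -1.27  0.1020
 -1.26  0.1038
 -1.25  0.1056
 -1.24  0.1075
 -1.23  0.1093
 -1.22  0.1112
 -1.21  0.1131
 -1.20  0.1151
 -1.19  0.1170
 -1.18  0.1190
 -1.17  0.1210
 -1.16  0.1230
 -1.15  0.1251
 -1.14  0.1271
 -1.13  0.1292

σ√T = 0.52 × 0.2887 = 0.1501
d₁ = [ln(210/250) + (0.028 − 0.012 + 0.52²/2)·0.08333] / 0.1501 = [-0.1744 + 0.0126] / 0.1501 = -1.0776 ⇒ -1.08
d₂ = d₁ − σ√T = -1.0776 − 0.1501 = -1.2277 ⇒ -1.23
Pr(exercise) under Q = N(d₂) = 0.1093

0.1093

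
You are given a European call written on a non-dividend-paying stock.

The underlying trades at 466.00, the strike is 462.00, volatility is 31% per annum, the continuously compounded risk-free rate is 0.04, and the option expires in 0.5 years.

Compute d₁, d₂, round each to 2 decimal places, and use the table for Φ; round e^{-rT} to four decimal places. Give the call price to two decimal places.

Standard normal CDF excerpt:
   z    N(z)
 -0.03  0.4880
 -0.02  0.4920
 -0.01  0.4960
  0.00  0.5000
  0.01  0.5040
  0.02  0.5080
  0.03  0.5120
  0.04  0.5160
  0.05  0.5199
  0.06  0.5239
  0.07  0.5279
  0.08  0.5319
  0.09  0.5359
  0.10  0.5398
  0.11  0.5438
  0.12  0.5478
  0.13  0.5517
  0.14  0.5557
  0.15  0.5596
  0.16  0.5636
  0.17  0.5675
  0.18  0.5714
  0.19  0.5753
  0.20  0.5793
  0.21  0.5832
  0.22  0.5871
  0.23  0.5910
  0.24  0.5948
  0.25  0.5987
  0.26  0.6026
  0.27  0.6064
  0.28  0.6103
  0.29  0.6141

47.13

σ√T = 0.31 × 0.7071 = 0.2192
ln(S/K) + (r + σ²/2)T = ln(466/462) + (0.04 + 0.31²/2)·0.5 = 0.0086 + 0.0440 = 0.0526
d₁ = 0.0526 / 0.2192 = 0.2402 ≈ 0.24
d₂ = d₁ − σ√T = 0.2402 − 0.2192 = 0.0210 ≈ 0.02
e^(−rT) = e^(−0.04·0.5) = 0.9802
C = 466·N(0.24) − 462·0.9802·N(0.02) = 466·0.5948 − 462·0.9802·0.5080 = 277.1768 − 230.0490 = 47.1278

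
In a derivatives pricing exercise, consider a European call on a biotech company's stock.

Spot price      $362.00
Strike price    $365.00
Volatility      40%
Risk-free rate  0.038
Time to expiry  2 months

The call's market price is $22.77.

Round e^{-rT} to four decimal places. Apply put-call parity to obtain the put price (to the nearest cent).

exp(−rT) = exp(−0.038·0.1667) = 0.9937
Put-call parity: C − P = S − K·e^(−rT) = 362 − 365·0.9937 = 362 − 362.7005 = -0.7005
P = C − (C − P) = 22.77 − (-0.7005) = 23.4705

$23.47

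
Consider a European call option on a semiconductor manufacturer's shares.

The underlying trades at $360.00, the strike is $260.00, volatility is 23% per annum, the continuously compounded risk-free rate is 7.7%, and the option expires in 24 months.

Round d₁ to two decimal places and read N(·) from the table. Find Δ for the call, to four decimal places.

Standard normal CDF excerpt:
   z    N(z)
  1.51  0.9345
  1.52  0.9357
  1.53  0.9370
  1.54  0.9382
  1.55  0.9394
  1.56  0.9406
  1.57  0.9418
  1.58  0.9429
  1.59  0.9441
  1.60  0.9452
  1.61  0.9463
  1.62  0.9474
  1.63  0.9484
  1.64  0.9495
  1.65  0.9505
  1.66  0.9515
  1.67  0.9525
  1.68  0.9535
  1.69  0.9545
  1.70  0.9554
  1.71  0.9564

0.9495

T = 2;  σ√T = 0.3253
d₁ = [ln(360/260) + (0.077 + 0.23²/2)·2] / 0.3253 = [0.3254 + 0.2069] / 0.3253 = 1.6366 → 1.64
N(d₁) = N(1.64) = 0.9495
Δ_call = N(d₁) = 0.9495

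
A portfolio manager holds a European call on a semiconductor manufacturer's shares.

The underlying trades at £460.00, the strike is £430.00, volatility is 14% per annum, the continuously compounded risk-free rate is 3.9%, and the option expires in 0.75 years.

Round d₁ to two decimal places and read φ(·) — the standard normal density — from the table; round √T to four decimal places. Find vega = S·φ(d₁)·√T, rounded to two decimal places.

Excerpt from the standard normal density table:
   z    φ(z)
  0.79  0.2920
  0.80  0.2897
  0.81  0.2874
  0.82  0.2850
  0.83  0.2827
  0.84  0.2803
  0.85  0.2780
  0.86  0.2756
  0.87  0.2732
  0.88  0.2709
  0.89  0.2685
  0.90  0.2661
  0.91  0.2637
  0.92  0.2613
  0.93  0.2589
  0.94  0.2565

σ√T = 0.14·√0.75 = 0.1212
d₁ = [ln(460/430) + (0.039 + ½·0.14²)·0.75] / (σ√T) = (0.0674 + 0.0366) / 0.1212 = 0.8581 ≈ 0.86
√T = √0.75 = 0.8660
φ(d₁) = φ(0.86) = 0.2756
vega = S·φ(d₁)·√T = 460·0.2756·0.8660 = 109.7880
(Vega is the same for a European call and put with the same parameters.)

109.79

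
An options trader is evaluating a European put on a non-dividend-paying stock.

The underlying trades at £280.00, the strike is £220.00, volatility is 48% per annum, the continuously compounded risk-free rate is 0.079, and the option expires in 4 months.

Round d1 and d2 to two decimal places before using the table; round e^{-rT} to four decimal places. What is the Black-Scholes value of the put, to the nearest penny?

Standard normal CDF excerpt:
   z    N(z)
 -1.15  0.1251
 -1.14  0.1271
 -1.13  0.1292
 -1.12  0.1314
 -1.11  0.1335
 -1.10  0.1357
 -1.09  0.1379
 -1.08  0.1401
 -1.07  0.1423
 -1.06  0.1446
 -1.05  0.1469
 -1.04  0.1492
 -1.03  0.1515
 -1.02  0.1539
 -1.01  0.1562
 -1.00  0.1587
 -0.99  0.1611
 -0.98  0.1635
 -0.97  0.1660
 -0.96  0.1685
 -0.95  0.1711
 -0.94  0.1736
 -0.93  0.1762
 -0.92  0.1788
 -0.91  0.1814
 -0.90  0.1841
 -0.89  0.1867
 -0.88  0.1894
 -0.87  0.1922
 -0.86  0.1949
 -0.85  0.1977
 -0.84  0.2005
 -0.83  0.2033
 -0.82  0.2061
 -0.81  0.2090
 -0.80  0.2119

£5.57

σ√T = 0.48·√0.3333 = 0.2771
d₁ = [ln(280/220) + (0.079 + 0.48²/2)·0.3333] / 0.2771 = [0.2412 + 0.0647] / 0.2771 = 1.1038 ≈ 1.10
d₂ = d₁ − σ√T = 1.1038 − 0.2771 = 0.8267 ≈ 0.83
exp(−rT) = exp(−0.079·0.3333) = 0.9740
N(−d₂) = N(-0.83) = 0.2033;  N(−d₁) = N(-1.10) = 0.1357
P = 220·0.9740·0.2033 − 280·0.1357 = 43.5631 − 37.9960 = 5.5671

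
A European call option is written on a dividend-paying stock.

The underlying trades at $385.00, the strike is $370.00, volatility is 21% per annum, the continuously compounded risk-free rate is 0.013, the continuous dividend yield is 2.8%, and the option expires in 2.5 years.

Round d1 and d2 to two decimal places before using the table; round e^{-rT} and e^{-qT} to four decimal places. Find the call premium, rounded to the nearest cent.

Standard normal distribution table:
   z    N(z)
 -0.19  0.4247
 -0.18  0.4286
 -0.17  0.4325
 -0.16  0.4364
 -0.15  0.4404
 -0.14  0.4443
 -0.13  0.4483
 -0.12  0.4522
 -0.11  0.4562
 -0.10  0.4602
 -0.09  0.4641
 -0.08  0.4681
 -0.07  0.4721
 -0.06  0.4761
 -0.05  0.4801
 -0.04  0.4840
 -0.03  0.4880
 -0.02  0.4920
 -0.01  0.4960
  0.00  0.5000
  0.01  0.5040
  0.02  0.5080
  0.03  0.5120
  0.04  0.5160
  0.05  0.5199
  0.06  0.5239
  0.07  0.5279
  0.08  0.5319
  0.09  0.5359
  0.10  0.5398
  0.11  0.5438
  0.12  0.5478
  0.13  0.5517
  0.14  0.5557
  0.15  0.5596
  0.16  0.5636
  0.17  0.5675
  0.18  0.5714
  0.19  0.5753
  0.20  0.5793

T = 2.5;  σ√T = 0.3320
d₁ = [ln(385/370) + (0.013 − 0.028 + 0.21²/2)·2.5] / 0.3320 = [0.0397 + 0.0176] / 0.3320 = 0.1728 ≈ 0.17
d₂ = d₁ − σ√T = 0.1728 − 0.3320 = -0.1593 ≈ -0.16
e^(−qT) = e^(−0.028·2.5) = 0.9324;  e^(−rT) = e^(−0.013·2.5) = 0.9680
C = 385·0.9324·N(0.17) − 370·0.9680·N(-0.16) = 385·0.9324·0.5675 − 370·0.9680·0.4364 = 203.7177 − 156.3010 = 47.4167

$47.42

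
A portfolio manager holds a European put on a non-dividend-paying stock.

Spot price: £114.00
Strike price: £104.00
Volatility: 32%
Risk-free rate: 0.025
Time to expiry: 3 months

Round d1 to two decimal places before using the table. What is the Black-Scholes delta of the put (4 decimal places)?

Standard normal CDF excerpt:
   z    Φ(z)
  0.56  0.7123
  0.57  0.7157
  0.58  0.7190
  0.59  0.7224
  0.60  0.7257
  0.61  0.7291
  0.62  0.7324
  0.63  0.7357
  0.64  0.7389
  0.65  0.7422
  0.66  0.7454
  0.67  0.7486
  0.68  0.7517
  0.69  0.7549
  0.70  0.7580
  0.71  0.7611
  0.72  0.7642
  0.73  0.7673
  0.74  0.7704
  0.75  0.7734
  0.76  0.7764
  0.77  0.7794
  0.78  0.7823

-0.2451

σ√T = 0.32 × 0.5000 = 0.1600
d₁ = [ln(114/104) + (0.025 + 0.32²/2)·0.25] / 0.1600 = [0.0918 + 0.0191] / 0.1600 = 0.6929 ⇒ 0.69
N(d₁) = N(0.69) = 0.7549
Δ_put = N(d₁) − 1 = 0.7549 − 1 = -0.2451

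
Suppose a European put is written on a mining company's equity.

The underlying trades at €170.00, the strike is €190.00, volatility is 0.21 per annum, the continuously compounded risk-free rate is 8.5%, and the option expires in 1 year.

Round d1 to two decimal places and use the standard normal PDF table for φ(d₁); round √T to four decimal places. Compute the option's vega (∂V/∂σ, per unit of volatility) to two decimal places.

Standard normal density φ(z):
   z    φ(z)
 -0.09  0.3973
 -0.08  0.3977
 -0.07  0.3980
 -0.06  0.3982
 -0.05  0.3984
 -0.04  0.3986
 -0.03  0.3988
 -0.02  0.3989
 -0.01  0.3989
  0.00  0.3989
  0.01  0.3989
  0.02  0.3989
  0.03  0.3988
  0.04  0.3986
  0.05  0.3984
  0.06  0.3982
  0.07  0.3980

67.81

σ√T = 0.21 × 1.0000 = 0.2100
ln(S/K) + (r + σ²/2)T = ln(170/190) + (0.085 + 0.21²/2)·1 = -0.1112 + 0.1071 = -0.0042
d₁ = -0.0042 / 0.2100 = -0.0199 which rounds to -0.02
√T = √1 = 1.0000
φ(d₁) = φ(-0.02) = 0.3989
vega = S·φ(d₁)·√T = 170·0.3989·1.0000 = 67.8130
(The call has the same vega.)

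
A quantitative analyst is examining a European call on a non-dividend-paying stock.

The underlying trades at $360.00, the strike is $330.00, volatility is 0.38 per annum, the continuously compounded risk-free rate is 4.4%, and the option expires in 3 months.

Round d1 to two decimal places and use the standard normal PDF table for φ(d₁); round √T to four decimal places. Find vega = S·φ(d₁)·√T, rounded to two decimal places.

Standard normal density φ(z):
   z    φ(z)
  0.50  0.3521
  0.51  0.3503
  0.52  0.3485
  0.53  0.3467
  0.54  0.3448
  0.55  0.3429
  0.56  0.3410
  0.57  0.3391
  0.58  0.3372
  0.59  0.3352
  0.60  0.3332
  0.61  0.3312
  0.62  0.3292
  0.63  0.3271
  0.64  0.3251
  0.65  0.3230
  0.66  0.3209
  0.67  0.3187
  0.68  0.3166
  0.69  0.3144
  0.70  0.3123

T = 0.25;  σ√T = 0.1900
d₁ = [ln(360/330) + (0.044 + 0.38²/2)·0.25] / 0.1900 = [0.0870 + 0.0290] / 0.1900 = 0.6108 ⇒ 0.61
√T = √0.25 = 0.5000
φ(d₁) = φ(0.61) = 0.3312
vega = S·φ(d₁)·√T = 360·0.3312·0.5000 = 59.6160
(Call and put vega coincide under Black-Scholes.)

59.62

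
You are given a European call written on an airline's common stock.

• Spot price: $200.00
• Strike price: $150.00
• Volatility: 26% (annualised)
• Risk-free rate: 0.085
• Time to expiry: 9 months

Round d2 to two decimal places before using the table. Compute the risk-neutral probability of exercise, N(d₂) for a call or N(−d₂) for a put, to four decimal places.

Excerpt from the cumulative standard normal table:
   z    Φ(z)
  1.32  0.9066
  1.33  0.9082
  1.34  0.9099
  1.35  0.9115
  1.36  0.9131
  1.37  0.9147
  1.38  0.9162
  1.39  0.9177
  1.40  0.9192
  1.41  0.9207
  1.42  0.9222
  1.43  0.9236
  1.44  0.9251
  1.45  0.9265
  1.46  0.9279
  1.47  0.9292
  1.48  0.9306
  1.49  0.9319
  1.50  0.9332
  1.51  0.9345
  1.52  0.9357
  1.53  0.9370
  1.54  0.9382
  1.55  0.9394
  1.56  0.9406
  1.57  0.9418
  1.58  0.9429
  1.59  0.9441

0.9265

σ√T = 0.26·√0.75 = 0.2252
d₁ = [ln(200/150) + (0.085 + 0.26²/2)·0.75] / 0.2252 = [0.2877 + 0.0891] / 0.2252 = 1.6733 ≈ 1.67
d₂ = d₁ − σ√T = 1.6733 − 0.2252 = 1.4482 ≈ 1.45
Risk-neutral Pr[S_T > K] = N(d₂) = N(1.45) = 0.9265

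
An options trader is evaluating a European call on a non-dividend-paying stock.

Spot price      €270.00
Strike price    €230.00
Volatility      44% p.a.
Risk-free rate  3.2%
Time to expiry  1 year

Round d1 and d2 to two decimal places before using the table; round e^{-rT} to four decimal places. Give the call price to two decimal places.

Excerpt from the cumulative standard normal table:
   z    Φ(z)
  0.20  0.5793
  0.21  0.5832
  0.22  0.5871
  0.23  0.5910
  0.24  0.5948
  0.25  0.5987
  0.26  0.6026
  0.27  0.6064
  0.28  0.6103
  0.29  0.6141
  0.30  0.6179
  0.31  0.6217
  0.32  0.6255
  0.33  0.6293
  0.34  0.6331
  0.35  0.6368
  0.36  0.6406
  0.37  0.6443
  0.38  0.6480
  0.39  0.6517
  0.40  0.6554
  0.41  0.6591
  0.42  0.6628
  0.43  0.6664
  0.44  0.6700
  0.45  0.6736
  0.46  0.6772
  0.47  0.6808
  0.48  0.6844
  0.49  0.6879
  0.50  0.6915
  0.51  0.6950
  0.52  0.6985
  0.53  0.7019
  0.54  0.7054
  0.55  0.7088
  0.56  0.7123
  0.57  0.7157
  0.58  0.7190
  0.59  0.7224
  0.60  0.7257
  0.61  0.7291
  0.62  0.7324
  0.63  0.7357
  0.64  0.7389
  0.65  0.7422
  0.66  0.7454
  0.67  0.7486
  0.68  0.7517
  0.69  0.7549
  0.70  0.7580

€70.48

σ√T = 0.44 × 1.0000 = 0.4400
d₁ = [ln(270/230) + (0.032 + 0.44²/2)·1] / 0.4400 = [0.1603 + 0.1288] / 0.4400 = 0.6571 ≈ 0.66
d₂ = d₁ − σ√T = 0.6571 − 0.4400 = 0.2171 ≈ 0.22
e^(−rT) = e^(−0.032·1) = 0.9685
N(d₁) = N(0.66) = 0.7454;  N(d₂) = N(0.22) = 0.5871
C = 270·0.7454 − 230·0.9685·0.5871 = 201.2580 − 130.7795 = 70.4785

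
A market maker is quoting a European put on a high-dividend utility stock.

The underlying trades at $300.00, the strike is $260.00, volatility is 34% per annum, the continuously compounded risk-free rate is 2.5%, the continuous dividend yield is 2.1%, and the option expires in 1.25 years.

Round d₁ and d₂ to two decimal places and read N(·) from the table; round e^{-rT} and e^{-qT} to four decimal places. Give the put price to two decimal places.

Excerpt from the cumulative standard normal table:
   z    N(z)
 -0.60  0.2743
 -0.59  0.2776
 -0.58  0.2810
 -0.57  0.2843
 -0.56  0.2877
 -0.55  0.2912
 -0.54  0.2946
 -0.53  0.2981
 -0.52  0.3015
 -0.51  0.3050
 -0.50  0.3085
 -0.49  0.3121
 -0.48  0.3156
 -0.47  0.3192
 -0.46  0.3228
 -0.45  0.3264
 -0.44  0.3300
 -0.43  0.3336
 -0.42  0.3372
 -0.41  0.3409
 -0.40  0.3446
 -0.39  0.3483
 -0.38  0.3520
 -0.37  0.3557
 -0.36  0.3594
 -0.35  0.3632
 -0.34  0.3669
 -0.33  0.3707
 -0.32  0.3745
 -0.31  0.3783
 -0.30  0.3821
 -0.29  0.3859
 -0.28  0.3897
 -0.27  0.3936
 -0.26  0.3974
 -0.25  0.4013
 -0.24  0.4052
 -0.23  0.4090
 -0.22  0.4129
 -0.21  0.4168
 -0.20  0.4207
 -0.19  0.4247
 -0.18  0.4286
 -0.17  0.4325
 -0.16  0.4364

σ√T = 0.34 × 1.1180 = 0.3801
d₁ = [ln(300/260) + (0.025 − 0.021 + 0.34²/2)·1.25] / 0.3801 = [0.1431 + 0.0773] / 0.3801 = 0.5797 ≈ 0.58
d₂ = d₁ − σ√T = 0.5797 − 0.3801 = 0.1995 ≈ 0.20
exp(−qT) = exp(−0.021·1.25) = 0.9741;  exp(−rT) = exp(−0.025·1.25) = 0.9692
P = 260·0.9692·N(-0.20) − 300·0.9741·N(-0.58) = 260·0.9692·0.4207 − 300·0.9741·0.2810 = 106.0130 − 82.1166 = 23.8964

$23.90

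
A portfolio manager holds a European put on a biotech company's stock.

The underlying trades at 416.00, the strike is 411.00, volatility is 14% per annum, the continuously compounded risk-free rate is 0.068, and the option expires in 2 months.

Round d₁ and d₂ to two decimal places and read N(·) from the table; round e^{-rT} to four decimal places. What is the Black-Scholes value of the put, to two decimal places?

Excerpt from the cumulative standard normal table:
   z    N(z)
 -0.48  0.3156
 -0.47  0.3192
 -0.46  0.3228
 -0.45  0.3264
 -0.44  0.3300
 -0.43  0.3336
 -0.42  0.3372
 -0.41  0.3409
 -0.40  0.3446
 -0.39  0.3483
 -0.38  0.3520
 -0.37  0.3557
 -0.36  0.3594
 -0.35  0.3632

σ√T = 0.14 × 0.4082 = 0.0572
d₁ = [ln(416/411) + (0.068 + 0.14²/2)·0.1667] / 0.0572 = [0.0121 + 0.0130] / 0.0572 = 0.4384 ⇒ 0.44
d₂ = d₁ − σ√T = 0.4384 − 0.0572 = 0.3813 ⇒ 0.38
exp(−rT) = exp(−0.068·0.1667) = 0.9887
N(−d₂) = N(-0.38) = 0.3520;  N(−d₁) = N(-0.44) = 0.3300
P = 411·0.9887·0.3520 − 416·0.3300 = 143.0372 − 137.2800 = 5.7572

5.76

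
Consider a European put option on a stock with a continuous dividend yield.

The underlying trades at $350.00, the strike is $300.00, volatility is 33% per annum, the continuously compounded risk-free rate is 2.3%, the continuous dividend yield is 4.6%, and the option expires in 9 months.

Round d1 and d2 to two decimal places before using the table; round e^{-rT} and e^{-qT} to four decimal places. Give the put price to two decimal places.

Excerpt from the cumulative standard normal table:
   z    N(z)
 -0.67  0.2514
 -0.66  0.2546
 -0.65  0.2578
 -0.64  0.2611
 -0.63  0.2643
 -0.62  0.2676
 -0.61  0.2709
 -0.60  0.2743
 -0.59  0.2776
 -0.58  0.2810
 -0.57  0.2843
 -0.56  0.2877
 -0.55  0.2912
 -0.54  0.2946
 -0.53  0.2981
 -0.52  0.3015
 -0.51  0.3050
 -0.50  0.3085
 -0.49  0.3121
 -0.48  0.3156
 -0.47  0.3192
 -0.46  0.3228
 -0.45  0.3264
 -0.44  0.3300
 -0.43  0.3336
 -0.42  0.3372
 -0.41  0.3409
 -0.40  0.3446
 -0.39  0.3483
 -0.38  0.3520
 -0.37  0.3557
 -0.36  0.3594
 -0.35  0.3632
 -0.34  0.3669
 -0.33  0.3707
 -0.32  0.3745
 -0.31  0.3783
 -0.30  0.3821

σ√T = 0.33·√0.75 = 0.2858
d₁ = [ln(350/300) + (0.023 − 0.046 + ½·0.33²)·0.75] / (σ√T) = (0.1542 + 0.0236) / 0.2858 = 0.6219 which rounds to 0.62
d₂ = 0.6219 − 0.2858 = 0.3361 which rounds to 0.34
exp(−qT) = exp(−0.046·0.75) = 0.9661;  exp(−rT) = exp(−0.023·0.75) = 0.9829
P = 300·0.9829·N(-0.34) − 350·0.9661·N(-0.62) = 300·0.9829·0.3669 − 350·0.9661·0.2676 = 108.1878 − 90.4849 = 17.7029

$17.70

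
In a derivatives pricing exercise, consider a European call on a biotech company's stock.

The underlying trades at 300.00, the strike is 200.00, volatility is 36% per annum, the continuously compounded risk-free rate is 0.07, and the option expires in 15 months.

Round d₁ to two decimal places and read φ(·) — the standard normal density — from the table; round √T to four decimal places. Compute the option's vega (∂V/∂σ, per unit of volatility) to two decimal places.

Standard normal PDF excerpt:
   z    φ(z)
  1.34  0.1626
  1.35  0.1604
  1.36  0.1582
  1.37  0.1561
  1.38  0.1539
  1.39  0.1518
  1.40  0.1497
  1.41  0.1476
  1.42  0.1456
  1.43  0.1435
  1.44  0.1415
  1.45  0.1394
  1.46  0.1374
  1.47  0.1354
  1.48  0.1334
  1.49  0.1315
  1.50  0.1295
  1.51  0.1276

σ√T = 0.36·√1.25 = 0.4025
d₁ = [ln(300/200) + (0.07 + 0.36²/2)·1.25] / 0.4025 = [0.4055 + 0.1685] / 0.4025 = 1.4260 ⇒ 1.43
√T = √1.25 = 1.1180
φ(d₁) = φ(1.43) = 0.1435
vega = S·φ(d₁)·√T = 300·0.1435·1.1180 = 48.1299

48.13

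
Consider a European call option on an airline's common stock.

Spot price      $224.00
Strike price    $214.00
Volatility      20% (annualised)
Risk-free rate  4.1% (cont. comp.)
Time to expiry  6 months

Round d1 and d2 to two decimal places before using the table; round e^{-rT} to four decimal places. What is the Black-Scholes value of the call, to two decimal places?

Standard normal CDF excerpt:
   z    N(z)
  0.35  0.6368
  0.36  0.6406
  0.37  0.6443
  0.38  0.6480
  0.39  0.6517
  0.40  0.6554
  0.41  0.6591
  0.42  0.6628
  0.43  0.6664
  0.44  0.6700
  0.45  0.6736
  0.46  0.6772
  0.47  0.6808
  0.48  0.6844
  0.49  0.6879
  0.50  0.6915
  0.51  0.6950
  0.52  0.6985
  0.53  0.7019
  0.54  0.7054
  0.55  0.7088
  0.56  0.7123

T = 0.5;  σ√T = 0.1414
d₁ = [ln(224/214) + (0.041 + 0.2²/2)·0.5] / 0.1414 = [0.0457 + 0.0305] / 0.1414 = 0.5386 ⇒ 0.54
d₂ = d₁ − σ√T = 0.5386 − 0.1414 = 0.3972 ⇒ 0.40
e^(−rT) = e^(−0.041·0.5) = 0.9797
C = 224·N(0.54) − 214·0.9797·N(0.40) = 224·0.7054 − 214·0.9797·0.6554 = 158.0096 − 137.4084 = 20.6012

$20.60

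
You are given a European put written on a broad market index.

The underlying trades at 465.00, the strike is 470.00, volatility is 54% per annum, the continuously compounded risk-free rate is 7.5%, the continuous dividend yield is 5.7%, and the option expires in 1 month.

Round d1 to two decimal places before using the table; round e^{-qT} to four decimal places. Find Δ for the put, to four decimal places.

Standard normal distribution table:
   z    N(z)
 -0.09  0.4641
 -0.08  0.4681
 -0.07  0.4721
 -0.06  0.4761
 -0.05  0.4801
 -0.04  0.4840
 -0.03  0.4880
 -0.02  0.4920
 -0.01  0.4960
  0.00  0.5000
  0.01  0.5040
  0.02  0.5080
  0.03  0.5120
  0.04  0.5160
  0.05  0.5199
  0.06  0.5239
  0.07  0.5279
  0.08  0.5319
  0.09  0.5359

σ√T = 0.54 × 0.2887 = 0.1559
ln(S/K) + (r − q + σ²/2)T = ln(465/470) + (0.075 − 0.057 + 0.54²/2)·0.08333 = -0.0107 + 0.0136 = 0.0030
d₁ = 0.0030 / 0.1559 = 0.0190 ⇒ 0.02
N(d₁) = N(0.02) = 0.5080
Δ_put = exp(−qT)·(N(d₁) − 1) = 0.9953·(0.5080 − 1) = -0.4897

-0.4897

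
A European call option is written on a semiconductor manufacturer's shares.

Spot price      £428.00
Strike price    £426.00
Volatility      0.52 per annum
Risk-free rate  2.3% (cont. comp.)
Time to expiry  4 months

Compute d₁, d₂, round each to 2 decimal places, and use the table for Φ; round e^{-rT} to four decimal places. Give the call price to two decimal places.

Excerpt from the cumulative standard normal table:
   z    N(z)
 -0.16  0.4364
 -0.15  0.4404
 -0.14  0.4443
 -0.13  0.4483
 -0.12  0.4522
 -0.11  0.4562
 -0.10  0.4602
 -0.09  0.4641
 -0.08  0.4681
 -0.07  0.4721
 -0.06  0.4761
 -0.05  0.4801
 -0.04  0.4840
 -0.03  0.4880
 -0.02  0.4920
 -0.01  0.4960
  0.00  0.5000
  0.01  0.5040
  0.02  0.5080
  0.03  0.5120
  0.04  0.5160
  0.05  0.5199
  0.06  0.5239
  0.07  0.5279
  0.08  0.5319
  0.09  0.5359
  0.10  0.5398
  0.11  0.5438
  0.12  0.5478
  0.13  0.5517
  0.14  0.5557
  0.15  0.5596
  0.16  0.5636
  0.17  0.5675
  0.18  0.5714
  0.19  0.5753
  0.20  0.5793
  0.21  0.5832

σ√T = 0.52 × 0.5774 = 0.3002
d₁ = [ln(428/426) + (0.023 + 0.52²/2)·0.3333] / 0.3002 = [0.0047 + 0.0527] / 0.3002 = 0.1912 which rounds to 0.19
d₂ = d₁ − σ√T = 0.1912 − 0.3002 = -0.1090 which rounds to -0.11
exp(−rT) = exp(−0.023·0.3333) = 0.9924
N(d₁) = N(0.19) = 0.5753;  N(d₂) = N(-0.11) = 0.4562
C = 428·0.5753 − 426·0.9924·0.4562 = 246.2284 − 192.8642 = 53.3642

£53.36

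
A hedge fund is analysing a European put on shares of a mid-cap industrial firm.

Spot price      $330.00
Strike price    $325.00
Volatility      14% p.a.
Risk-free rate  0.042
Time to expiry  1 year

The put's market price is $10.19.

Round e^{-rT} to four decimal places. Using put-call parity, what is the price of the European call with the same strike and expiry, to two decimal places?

e^(−rT) = e^(−0.042·1) = 0.9589
Put-call parity: C − P = S − K·e^(−rT) = 330 − 325·0.9589 = 330 − 311.6425 = 18.3575
C = P + (C − P) = 10.19 + (18.3575) = 28.5475

$28.55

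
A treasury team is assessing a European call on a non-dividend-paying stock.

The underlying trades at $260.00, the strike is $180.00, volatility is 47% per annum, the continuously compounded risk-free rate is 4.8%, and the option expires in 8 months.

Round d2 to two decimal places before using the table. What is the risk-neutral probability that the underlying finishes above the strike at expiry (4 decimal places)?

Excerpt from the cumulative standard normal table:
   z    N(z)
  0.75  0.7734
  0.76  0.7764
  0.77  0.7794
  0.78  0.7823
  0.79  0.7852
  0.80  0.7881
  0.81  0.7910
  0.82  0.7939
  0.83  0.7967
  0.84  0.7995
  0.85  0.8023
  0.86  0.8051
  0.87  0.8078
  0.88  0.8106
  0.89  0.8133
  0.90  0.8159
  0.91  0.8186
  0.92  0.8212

σ√T = 0.47·√0.6667 = 0.3838
d₁ = [ln(260/180) + (0.048 + ½·0.47²)·0.6667] / (σ√T) = (0.3677 + 0.1056) / 0.3838 = 1.2335 → 1.23
d₂ = 1.2335 − 0.3838 = 0.8497 → 0.85
Risk-neutral Pr[S_T > K] = N(d₂) = N(0.85) = 0.8023

0.8023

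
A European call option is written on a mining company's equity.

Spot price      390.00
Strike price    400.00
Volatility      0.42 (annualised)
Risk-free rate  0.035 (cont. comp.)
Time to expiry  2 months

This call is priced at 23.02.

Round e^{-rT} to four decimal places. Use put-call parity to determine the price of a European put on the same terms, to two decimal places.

e^(−rT) = e^(−0.035·0.1667) = 0.9942
Put-call parity: C − P = S − K·e^(−rT) = 390 − 400·0.9942 = 390 − 397.6800 = -7.6800
P = C − (C − P) = 23.02 − (-7.6800) = 30.7000

30.70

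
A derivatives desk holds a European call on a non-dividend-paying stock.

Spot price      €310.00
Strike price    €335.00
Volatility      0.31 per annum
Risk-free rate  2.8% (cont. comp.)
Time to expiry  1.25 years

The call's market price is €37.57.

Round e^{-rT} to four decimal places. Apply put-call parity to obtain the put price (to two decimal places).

exp(−rT) = exp(−0.028·1.25) = 0.9656
Put-call parity: C − P = S − K·e^(−rT) = 310 − 335·0.9656 = 310 − 323.4760 = -13.4760
P = C − (C − P) = 37.57 − (-13.4760) = 51.0460

€51.05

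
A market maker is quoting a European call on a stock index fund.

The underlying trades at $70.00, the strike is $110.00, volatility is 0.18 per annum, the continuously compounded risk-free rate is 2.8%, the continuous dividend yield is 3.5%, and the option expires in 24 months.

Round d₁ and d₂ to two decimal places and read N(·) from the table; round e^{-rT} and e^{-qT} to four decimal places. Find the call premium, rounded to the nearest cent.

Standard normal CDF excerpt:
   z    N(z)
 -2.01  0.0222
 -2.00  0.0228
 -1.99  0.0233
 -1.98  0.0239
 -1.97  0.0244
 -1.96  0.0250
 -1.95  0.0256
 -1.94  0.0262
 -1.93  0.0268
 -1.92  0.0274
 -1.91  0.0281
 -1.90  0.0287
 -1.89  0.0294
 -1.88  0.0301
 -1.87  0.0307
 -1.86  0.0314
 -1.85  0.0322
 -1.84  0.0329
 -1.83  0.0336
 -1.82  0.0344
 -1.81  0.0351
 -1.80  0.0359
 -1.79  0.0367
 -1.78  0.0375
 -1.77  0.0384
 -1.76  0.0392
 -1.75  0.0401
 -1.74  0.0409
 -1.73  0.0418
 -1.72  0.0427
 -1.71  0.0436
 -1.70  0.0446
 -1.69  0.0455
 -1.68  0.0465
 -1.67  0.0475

σ√T = 0.18·√2 = 0.2546
d₁ = [ln(70/110) + (0.028 − 0.035 + 0.18²/2)·2] / 0.2546 = [-0.4520 + 0.0184] / 0.2546 = -1.7033 which rounds to -1.70
d₂ = d₁ − σ√T = -1.7033 − 0.2546 = -1.9578 which rounds to -1.96
e^(−qT) = e^(−0.035·2) = 0.9324;  e^(−rT) = e^(−0.028·2) = 0.9455
N(d₁) = N(-1.70) = 0.0446;  N(d₂) = N(-1.96) = 0.0250
C = 70·0.9324·0.0446 − 110·0.9455·0.0250 = 2.9110 − 2.6001 = 0.3108

$0.31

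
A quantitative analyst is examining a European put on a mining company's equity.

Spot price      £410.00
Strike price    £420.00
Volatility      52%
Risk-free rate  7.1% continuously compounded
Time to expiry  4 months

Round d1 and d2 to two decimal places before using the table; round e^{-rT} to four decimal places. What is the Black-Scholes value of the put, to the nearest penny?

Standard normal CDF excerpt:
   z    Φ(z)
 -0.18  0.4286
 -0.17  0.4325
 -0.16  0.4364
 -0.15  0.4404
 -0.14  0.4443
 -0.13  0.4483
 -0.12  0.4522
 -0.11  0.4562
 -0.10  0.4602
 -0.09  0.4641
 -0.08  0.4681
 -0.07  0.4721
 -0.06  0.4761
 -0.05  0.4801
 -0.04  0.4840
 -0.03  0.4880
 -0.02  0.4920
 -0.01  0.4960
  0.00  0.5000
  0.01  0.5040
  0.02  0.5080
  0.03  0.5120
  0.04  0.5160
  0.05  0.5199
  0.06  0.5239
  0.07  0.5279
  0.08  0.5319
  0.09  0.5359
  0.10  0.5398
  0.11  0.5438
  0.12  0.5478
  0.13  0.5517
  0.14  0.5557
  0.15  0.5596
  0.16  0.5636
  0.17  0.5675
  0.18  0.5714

£48.97

T = 0.3333;  σ√T = 0.3002
ln(S/K) + (r + σ²/2)T = ln(410/420) + (0.071 + 0.52²/2)·0.3333 = -0.0241 + 0.0687 = 0.0446
d₁ = 0.0446 / 0.3002 = 0.1487 ≈ 0.15
d₂ = d₁ − σ√T = 0.1487 − 0.3002 = -0.1515 ≈ -0.15
e^(−rT) = e^(−0.071·0.3333) = 0.9766
N(−d₂) = N(0.15) = 0.5596;  N(−d₁) = N(-0.15) = 0.4404
P = 420·0.9766·0.5596 − 410·0.4404 = 229.5323 − 180.5640 = 48.9683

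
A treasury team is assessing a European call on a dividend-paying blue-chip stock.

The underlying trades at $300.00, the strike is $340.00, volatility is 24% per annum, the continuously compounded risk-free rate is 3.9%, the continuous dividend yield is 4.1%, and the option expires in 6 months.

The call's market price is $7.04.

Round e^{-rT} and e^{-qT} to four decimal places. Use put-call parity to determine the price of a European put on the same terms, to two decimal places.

exp(−qT) = exp(−0.041·0.5) = 0.9797;  exp(−rT) = exp(−0.039·0.5) = 0.9807
Put-call parity: C − P = S·e^(−qT) − K·e^(−rT) = 300·0.9797 − 340·0.9807 = 293.9100 − 333.4380 = -39.5280
P = C − (C − P) = 7.04 − (-39.5280) = 46.5680

$46.57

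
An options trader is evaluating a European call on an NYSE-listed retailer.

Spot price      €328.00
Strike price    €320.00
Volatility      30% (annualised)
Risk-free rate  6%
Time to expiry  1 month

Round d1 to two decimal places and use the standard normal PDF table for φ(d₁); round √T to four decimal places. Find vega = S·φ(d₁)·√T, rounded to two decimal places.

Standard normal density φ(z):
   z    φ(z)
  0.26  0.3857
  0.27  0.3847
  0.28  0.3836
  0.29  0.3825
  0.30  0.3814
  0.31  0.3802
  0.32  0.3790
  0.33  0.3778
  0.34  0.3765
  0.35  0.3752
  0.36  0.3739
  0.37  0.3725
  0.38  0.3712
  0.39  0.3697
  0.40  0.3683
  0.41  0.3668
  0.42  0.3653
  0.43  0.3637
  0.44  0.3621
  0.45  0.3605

35.01

σ√T = 0.3 × 0.2887 = 0.0866
d₁ = [ln(328/320) + (0.06 + 0.3²/2)·0.08333] / 0.0866 = [0.0247 + 0.0087] / 0.0866 = 0.3862 → 0.39
√T = √0.08333 = 0.2887
φ(d₁) = φ(0.39) = 0.3697
vega = S·φ(d₁)·√T = 328·0.3697·0.2887 = 35.0082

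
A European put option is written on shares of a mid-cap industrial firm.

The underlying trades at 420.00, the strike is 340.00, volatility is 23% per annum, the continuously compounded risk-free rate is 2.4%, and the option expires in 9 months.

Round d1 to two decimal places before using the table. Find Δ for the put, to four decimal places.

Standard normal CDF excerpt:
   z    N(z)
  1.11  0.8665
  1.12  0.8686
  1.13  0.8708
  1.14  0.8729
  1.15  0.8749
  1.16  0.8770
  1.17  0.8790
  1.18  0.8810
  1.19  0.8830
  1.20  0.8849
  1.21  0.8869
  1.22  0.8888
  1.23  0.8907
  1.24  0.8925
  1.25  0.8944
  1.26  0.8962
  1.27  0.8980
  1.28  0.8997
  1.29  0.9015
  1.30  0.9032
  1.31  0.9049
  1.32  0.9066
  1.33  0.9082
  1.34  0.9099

-0.1056

σ√T = 0.23 × 0.8660 = 0.1992
d₁ = [ln(420/340) + (0.024 + 0.23²/2)·0.75] / 0.1992 = [0.2113 + 0.0378] / 0.1992 = 1.2508 ⇒ 1.25
N(d₁) = N(1.25) = 0.8944
Δ_put = N(d₁) − 1 = 0.8944 − 1 = -0.1056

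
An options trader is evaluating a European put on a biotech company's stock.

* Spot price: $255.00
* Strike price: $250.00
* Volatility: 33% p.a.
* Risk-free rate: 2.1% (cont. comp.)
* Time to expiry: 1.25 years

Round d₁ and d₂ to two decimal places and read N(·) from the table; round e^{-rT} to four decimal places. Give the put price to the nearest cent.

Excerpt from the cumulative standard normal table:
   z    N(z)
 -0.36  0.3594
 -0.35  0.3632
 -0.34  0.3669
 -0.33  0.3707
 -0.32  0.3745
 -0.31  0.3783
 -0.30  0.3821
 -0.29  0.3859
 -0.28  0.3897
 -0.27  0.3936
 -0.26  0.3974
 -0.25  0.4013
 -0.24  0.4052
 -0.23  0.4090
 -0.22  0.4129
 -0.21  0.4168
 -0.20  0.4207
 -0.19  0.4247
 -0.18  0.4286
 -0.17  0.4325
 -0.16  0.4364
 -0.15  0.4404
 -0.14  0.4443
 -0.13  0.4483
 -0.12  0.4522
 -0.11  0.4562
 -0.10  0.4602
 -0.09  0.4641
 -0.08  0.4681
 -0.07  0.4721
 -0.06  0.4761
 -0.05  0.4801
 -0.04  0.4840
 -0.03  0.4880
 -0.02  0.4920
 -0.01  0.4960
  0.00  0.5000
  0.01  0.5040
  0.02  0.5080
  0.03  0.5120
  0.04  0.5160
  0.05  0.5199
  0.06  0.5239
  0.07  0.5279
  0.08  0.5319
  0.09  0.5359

σ√T = 0.33·√1.25 = 0.3690
d₁ = [ln(255/250) + (0.021 + ½·0.33²)·1.25] / (σ√T) = (0.0198 + 0.0943) / 0.3690 = 0.3093 → 0.31
d₂ = 0.3093 − 0.3690 = -0.0597 → -0.06
exp(−rT) = exp(−0.021·1.25) = 0.9741
N(−d₂) = N(0.06) = 0.5239;  N(−d₁) = N(-0.31) = 0.3783
P = 250·0.9741·0.5239 − 255·0.3783 = 127.5827 − 96.4665 = 31.1162

$31.12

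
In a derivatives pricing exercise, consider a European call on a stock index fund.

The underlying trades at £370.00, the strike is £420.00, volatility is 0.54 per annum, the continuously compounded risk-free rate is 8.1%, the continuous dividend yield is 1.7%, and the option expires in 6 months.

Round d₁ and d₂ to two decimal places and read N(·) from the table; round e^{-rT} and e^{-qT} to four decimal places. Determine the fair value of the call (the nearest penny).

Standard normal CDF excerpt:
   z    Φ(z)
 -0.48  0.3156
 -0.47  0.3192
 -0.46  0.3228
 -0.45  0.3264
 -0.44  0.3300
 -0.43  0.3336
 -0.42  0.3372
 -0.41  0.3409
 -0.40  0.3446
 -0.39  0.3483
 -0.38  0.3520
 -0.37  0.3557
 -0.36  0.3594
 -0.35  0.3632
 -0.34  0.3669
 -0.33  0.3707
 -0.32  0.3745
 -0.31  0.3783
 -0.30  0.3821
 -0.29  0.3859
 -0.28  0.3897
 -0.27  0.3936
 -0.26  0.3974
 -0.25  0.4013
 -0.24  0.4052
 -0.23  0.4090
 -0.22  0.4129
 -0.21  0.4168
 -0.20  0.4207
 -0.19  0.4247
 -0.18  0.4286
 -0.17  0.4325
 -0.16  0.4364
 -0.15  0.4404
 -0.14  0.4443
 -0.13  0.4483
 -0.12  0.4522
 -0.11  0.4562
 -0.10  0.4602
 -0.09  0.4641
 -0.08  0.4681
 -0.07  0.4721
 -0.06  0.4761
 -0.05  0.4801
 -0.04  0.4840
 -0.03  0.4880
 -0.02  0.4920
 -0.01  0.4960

T = 0.5;  σ√T = 0.3818
ln(S/K) + (r − q + σ²/2)T = ln(370/420) + (0.081 − 0.017 + 0.54²/2)·0.5 = -0.1268 + 0.1049 = -0.0219
d₁ = -0.0219 / 0.3818 = -0.0572 ⇒ -0.06
d₂ = d₁ − σ√T = -0.0572 − 0.3818 = -0.4391 ⇒ -0.44
e^(−qT) = e^(−0.017·0.5) = 0.9915;  e^(−rT) = e^(−0.081·0.5) = 0.9603
N(d₁) = N(-0.06) = 0.4761;  N(d₂) = N(-0.44) = 0.3300
C = 370·0.9915·0.4761 − 420·0.9603·0.3300 = 174.6597 − 133.0976 = 41.5621

£41.56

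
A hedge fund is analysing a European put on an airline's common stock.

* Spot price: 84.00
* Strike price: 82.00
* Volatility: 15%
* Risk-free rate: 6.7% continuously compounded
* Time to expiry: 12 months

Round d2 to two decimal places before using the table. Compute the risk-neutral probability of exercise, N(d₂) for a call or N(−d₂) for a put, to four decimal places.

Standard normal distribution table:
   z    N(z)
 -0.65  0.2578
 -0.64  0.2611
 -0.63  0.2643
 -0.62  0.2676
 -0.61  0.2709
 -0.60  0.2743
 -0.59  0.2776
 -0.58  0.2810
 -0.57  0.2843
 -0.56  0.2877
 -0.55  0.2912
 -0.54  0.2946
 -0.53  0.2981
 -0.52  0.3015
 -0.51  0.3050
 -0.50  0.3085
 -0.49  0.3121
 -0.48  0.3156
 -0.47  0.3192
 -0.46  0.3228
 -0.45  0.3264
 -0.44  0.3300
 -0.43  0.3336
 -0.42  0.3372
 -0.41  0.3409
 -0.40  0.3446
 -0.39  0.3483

0.2981

σ√T = 0.15 × 1.0000 = 0.1500
d₁ = [ln(84/82) + (0.067 + ½·0.15²)·1] / (σ√T) = (0.0241 + 0.0783) / 0.1500 = 0.6823 ≈ 0.68
d₂ = 0.6823 − 0.1500 = 0.5323 ≈ 0.53
Pr(exercise) under Q = N(−d₂) = N(-0.53) = 0.2981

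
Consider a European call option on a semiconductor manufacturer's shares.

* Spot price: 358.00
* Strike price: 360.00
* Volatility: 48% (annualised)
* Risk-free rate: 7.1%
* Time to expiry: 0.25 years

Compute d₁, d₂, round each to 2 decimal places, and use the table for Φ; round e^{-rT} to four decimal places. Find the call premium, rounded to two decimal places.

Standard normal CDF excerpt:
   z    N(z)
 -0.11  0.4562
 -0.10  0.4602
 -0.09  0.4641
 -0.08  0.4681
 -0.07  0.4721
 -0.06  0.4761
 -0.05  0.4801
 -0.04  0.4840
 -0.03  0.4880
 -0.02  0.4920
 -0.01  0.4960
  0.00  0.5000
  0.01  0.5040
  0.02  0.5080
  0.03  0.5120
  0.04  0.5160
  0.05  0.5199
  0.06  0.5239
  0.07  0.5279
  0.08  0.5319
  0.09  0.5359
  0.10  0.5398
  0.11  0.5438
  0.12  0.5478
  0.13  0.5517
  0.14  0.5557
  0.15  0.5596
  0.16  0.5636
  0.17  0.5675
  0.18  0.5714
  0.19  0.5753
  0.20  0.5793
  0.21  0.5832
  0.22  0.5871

σ√T = 0.48 × 0.5000 = 0.2400
d₁ = [ln(358/360) + (0.071 + 0.48²/2)·0.25] / 0.2400 = [-0.0056 + 0.0465] / 0.2400 = 0.1707 → 0.17
d₂ = d₁ − σ√T = 0.1707 − 0.2400 = -0.0693 → -0.07
exp(−rT) = exp(−0.071·0.25) = 0.9824
N(d₁) = N(0.17) = 0.5675;  N(d₂) = N(-0.07) = 0.4721
C = 358·0.5675 − 360·0.9824·0.4721 = 203.1650 − 166.9648 = 36.2002

36.20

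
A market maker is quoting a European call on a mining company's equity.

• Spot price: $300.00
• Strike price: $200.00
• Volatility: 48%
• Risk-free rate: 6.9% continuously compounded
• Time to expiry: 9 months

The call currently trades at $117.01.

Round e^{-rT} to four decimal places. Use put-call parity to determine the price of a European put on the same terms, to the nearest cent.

$6.93

e^(−rT) = e^(−0.069·0.75) = 0.9496
Put-call parity: C − P = S − K·e^(−rT) = 300 − 200·0.9496 = 300 − 189.9200 = 110.0800
P = C − (C − P) = 117.01 − (110.0800) = 6.9300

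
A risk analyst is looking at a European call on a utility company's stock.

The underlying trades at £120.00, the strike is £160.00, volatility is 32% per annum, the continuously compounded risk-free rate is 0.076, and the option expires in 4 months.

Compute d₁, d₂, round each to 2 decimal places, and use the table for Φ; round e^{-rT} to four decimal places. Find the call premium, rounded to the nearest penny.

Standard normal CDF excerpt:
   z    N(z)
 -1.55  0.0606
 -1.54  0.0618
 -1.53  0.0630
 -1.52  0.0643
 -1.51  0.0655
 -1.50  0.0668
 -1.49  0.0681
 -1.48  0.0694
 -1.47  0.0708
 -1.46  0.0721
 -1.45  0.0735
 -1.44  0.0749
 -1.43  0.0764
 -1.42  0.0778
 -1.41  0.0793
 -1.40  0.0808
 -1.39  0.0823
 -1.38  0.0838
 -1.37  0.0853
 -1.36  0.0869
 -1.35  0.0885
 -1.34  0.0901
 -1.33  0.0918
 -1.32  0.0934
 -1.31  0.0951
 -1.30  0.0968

σ√T = 0.32·√0.3333 = 0.1848
d₁ = [ln(120/160) + (0.076 + ½·0.32²)·0.3333] / (σ√T) = (-0.2877 + 0.0424) / 0.1848 = -1.3276 → -1.33
d₂ = -1.3276 − 0.1848 = -1.5124 → -1.51
exp(−rT) = exp(−0.076·0.3333) = 0.9750
N(d₁) = N(-1.33) = 0.0918;  N(d₂) = N(-1.51) = 0.0655
C = 120·0.0918 − 160·0.9750·0.0655 = 11.0160 − 10.2180 = 0.7980

£0.80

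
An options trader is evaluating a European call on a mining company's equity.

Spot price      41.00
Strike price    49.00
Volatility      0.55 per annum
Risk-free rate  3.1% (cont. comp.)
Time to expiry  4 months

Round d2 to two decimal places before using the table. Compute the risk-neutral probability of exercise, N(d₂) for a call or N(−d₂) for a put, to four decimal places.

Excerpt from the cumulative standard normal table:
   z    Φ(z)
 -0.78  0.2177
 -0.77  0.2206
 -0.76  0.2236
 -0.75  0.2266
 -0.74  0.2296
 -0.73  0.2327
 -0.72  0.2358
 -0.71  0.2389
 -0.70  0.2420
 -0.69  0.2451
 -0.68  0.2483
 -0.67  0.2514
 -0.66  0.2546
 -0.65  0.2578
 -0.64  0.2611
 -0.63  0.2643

0.2451

σ√T = 0.55·√0.3333 = 0.3175
d₁ = [ln(41/49) + (0.031 + 0.55²/2)·0.3333] / 0.3175 = [-0.1782 + 0.0608] / 0.3175 = -0.3700 ≈ -0.37
d₂ = d₁ − σ√T = -0.3700 − 0.3175 = -0.6876 ≈ -0.69
Risk-neutral Pr[S_T > K] = N(d₂) = N(-0.69) = 0.2451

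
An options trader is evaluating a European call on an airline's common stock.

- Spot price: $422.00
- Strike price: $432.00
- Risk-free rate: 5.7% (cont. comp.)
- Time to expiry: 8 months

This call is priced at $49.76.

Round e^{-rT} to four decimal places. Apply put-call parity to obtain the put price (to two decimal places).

exp(−rT) = exp(−0.057·0.6667) = 0.9627
Put-call parity: C − P = S − K·e^(−rT) = 422 − 432·0.9627 = 422 − 415.8864 = 6.1136
P = C − (C − P) = 49.76 − (6.1136) = 43.6464

$43.65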